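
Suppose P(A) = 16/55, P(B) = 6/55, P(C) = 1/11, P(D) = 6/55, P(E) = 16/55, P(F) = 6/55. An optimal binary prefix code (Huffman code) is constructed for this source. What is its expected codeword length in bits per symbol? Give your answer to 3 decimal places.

2.418 bits/symbol

Repeatedly combine the two least-probable nodes; the expected code length is the sum of the merged weights.
merge 1/11 + 6/55 → 1/5
merge 6/55 + 6/55 → 12/55
merge 1/5 + 12/55 → 23/55
merge 16/55 + 16/55 → 32/55
merge 23/55 + 32/55 → 1
L = 1/5 + 12/55 + 23/55 + 32/55 + 1 = 133/55 ≈ 2.418 bits/symbol.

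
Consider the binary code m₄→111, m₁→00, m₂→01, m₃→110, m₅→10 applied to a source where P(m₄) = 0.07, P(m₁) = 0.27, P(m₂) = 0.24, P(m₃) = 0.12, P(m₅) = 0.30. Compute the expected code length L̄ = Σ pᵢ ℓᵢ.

2.19 bits/symbol

L̄ = Σ pᵢ·ℓᵢ = 0.07·3 + 0.27·2 + 0.24·2 + 0.12·3 + 0.30·2 = 2.19 bits/symbol.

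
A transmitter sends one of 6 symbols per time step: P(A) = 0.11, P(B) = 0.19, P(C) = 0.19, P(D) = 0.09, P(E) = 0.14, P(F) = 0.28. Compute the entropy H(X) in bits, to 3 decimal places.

2.485 bits

H = −Σ pᵢ log₂ pᵢ.
−0.11·log₂(0.11) = 0.3503
−0.19·log₂(0.19) = 0.4552
−0.19·log₂(0.19) = 0.4552
−0.09·log₂(0.09) = 0.3127
−0.14·log₂(0.14) = 0.3971
−0.28·log₂(0.28) = 0.5142
Sum ≈ 2.4847 → 2.485 bits.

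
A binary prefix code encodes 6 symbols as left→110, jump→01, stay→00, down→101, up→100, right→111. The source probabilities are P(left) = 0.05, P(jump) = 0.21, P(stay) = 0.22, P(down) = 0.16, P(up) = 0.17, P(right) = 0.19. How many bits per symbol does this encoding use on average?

L̄ = Σ pᵢ·ℓᵢ = 0.05·3 + 0.21·2 + 0.22·2 + 0.16·3 + 0.17·3 + 0.19·3 = 2.57 bits/symbol.

2.57 bits/symbol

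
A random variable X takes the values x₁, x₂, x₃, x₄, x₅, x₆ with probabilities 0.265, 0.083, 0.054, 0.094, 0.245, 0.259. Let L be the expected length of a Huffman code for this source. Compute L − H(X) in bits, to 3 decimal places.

0.012 bits

Entropy H = −Σ p log₂ p ≈ 2.3557 bits.
Huffman merges: 27/500+83/1000→137/1000; 47/500+137/1000→231/1000; 231/1000+49/200→119/250; 259/1000+53/200→131/250; 119/250+131/250→1. L = 296/125 ≈ 2.3680.
L − H = 2.3680 − 2.3557 = 0.012 bits.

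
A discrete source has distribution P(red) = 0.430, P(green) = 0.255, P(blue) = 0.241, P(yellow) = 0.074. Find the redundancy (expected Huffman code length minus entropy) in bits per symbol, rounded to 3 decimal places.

Entropy H = −Σ p log₂ p ≈ 1.7990 bits.
Huffman merges: 37/500+241/1000→63/200; 51/200+63/200→57/100; 43/100+57/100→1. L = 377/200 ≈ 1.8850.
L − H = 1.8850 − 1.7990 = 0.086 bits.

0.086 bits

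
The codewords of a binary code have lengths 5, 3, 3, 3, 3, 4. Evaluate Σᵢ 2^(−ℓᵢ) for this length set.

0.59375

With common denominator 2^5 = 32: Σ 2^(−ℓᵢ) = 1/32 + 4/32 + 4/32 + 4/32 + 4/32 + 2/32 = 19/32 = 0.59375.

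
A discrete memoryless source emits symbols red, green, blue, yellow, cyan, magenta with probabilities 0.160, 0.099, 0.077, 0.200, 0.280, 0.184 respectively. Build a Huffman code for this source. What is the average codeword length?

Repeatedly combine the two least-probable nodes; the expected code length is the sum of the merged weights.
merge 77/1000 + 99/1000 → 22/125
merge 4/25 + 22/125 → 42/125
merge 23/125 + 1/5 → 48/125
merge 7/25 + 42/125 → 77/125
merge 48/125 + 77/125 → 1
L = 22/125 + 42/125 + 48/125 + 77/125 + 1 = 314/125 = 2.512 bits/symbol.

2.512 bits/symbol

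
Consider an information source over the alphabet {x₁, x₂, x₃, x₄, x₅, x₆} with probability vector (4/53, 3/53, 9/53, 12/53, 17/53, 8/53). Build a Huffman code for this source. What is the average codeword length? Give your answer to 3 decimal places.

Repeatedly combine the two least-probable nodes; the expected code length is the sum of the merged weights.
merge 3/53 + 4/53 → 7/53
merge 7/53 + 8/53 → 15/53
merge 9/53 + 12/53 → 21/53
merge 15/53 + 17/53 → 32/53
merge 21/53 + 32/53 → 1
L = 7/53 + 15/53 + 21/53 + 32/53 + 1 = 128/53 ≈ 2.415 bits/symbol.

2.415 bits/symbol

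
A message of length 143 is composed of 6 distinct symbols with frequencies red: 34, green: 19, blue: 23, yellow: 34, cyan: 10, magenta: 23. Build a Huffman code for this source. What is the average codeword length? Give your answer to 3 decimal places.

Probabilities are the counts divided by 143.
Repeatedly combine the two least-probable nodes; the expected code length is the sum of the merged weights.
merge 10/143 + 19/143 → 29/143
merge 23/143 + 23/143 → 46/143
merge 29/143 + 34/143 → 63/143
merge 34/143 + 46/143 → 80/143
merge 63/143 + 80/143 → 1
L = 29/143 + 46/143 + 63/143 + 80/143 + 1 = 361/143 ≈ 2.524 bits/symbol.

2.524 bits/symbol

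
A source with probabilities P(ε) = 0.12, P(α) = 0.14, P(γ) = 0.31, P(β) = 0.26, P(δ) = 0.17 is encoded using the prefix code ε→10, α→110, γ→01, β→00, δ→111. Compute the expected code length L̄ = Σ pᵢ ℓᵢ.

L̄ = Σ pᵢ·ℓᵢ = 0.12·2 + 0.14·3 + 0.31·2 + 0.26·2 + 0.17·3 = 2.31 bits/symbol.

2.31 bits/symbol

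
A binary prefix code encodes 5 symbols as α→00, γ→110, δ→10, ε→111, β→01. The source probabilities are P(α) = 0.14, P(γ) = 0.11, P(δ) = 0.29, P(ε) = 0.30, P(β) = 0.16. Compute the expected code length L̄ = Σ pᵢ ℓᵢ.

2.41 bits/symbol

L̄ = Σ pᵢ·ℓᵢ = 0.14·2 + 0.11·3 + 0.29·2 + 0.30·3 + 0.16·2 = 2.41 bits/symbol.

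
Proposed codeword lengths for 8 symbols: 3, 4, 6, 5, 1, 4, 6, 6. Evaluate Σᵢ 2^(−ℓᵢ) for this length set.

0.828125

With common denominator 2^6 = 64: Σ 2^(−ℓᵢ) = 8/64 + 4/64 + 1/64 + 2/64 + 32/64 + 4/64 + 1/64 + 1/64 = 53/64 = 0.828125.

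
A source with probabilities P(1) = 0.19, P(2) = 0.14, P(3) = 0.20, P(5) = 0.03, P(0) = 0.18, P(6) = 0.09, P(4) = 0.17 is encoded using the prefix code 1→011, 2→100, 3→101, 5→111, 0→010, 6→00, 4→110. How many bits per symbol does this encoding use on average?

L̄ = Σ pᵢ·ℓᵢ = 0.19·3 + 0.14·3 + 0.20·3 + 0.03·3 + 0.18·3 + 0.09·2 + 0.17·3 = 2.91 bits/symbol.

2.91 bits/symbol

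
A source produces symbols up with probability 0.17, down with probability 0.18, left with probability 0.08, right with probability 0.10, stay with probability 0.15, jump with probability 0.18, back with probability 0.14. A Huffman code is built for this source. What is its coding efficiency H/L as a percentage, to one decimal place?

Entropy H = −Σ p log₂ p ≈ 2.7566 bits.
Huffman merges: 2/25+1/10→9/50; 7/50+3/20→29/100; 17/100+9/50→7/20; 9/50+9/50→9/25; 29/100+7/20→16/25; 9/25+16/25→1. L = 141/50 ≈ 2.8200.
Efficiency = H/L = 2.7566/2.8200 = 97.8%.

97.8%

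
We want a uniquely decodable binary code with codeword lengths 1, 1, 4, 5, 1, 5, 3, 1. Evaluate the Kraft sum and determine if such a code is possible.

2.25; no

With common denominator 2^5 = 32: Σ 2^(−ℓᵢ) = 16/32 + 16/32 + 2/32 + 1/32 + 16/32 + 1/32 + 4/32 + 16/32 = 72/32 = 2.25.
Kraft's inequality requires Σ ≤ 1; here Σ = 2.25 > 1, so no such prefix code exists.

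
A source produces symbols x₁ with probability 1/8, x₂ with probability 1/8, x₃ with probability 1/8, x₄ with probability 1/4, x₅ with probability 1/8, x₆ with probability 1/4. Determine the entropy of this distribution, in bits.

Each probability is a power of 1/2, so log₂(1/p) is an integer.
H = Σ p·log₂(1/p) = 1/8·3 + 1/8·3 + 1/8·3 + 1/4·2 + 1/8·3 + 1/4·2 = 2.5 bits.

2.5 bits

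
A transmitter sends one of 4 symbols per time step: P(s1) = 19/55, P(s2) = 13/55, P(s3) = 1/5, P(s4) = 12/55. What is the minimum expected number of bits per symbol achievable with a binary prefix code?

Repeatedly combine the two least-probable nodes; the expected code length is the sum of the merged weights.
merge 1/5 + 12/55 → 23/55
merge 13/55 + 19/55 → 32/55
merge 23/55 + 32/55 → 1
L = 23/55 + 32/55 + 1 = 2 bits/symbol.

2 bits/symbol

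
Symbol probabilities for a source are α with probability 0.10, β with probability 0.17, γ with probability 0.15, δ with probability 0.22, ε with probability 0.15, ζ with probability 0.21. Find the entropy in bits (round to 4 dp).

2.5413 bits

H = −Σ pᵢ log₂ pᵢ.
−0.10·log₂(0.10) = 0.3322
−0.17·log₂(0.17) = 0.4346
−0.15·log₂(0.15) = 0.4105
−0.22·log₂(0.22) = 0.4806
−0.15·log₂(0.15) = 0.4105
−0.21·log₂(0.21) = 0.4728
Sum ≈ 2.5413 → 2.5413 bits.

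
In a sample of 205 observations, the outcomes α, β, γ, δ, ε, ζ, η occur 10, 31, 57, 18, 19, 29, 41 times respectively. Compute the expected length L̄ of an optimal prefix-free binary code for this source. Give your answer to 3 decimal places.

2.659 bits/symbol

Probabilities are the counts divided by 205.
Repeatedly combine the two least-probable nodes; the expected code length is the sum of the merged weights.
merge 2/41 + 18/205 → 28/205
merge 19/205 + 28/205 → 47/205
merge 29/205 + 31/205 → 12/41
merge 1/5 + 47/205 → 88/205
merge 57/205 + 12/41 → 117/205
merge 88/205 + 117/205 → 1
L = 28/205 + 47/205 + 12/41 + 88/205 + 117/205 + 1 = 109/41 ≈ 2.659 bits/symbol.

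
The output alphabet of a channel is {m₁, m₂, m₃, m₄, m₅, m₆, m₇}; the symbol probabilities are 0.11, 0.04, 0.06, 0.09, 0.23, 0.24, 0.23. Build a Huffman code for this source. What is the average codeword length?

2.59 bits/symbol

Repeatedly combine the two least-probable nodes; the expected code length is the sum of the merged weights.
merge 1/25 + 3/50 → 1/10
merge 9/100 + 1/10 → 19/100
merge 11/100 + 19/100 → 3/10
merge 23/100 + 23/100 → 23/50
merge 6/25 + 3/10 → 27/50
merge 23/50 + 27/50 → 1
L = 1/10 + 19/100 + 3/10 + 23/50 + 27/50 + 1 = 259/100 = 2.59 bits/symbol.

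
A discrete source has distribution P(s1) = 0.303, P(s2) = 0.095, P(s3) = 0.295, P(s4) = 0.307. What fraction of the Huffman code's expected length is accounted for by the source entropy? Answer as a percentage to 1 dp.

94.4%

Entropy H = −Σ p log₂ p ≈ 1.8872 bits.
Huffman merges: 19/200+59/200→39/100; 303/1000+307/1000→61/100; 39/100+61/100→1. L = 2 ≈ 2.0000.
Efficiency = H/L = 1.8872/2.0000 = 94.4%.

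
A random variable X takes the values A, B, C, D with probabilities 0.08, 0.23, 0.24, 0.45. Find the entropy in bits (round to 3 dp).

1.792 bits

H = −Σ pᵢ log₂ pᵢ.
−0.08·log₂(0.08) = 0.2915
−0.23·log₂(0.23) = 0.4877
−0.24·log₂(0.24) = 0.4941
−0.45·log₂(0.45) = 0.5184
Sum ≈ 1.7917 → 1.792 bits.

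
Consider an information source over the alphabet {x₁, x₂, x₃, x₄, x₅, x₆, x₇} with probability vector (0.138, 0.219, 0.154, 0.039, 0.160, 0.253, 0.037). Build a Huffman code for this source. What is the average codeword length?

2.604 bits/symbol

Repeatedly combine the two least-probable nodes; the expected code length is the sum of the merged weights.
merge 37/1000 + 39/1000 → 19/250
merge 19/250 + 69/500 → 107/500
merge 77/500 + 4/25 → 157/500
merge 107/500 + 219/1000 → 433/1000
merge 253/1000 + 157/500 → 567/1000
merge 433/1000 + 567/1000 → 1
L = 19/250 + 107/500 + 157/500 + 433/1000 + 567/1000 + 1 = 651/250 = 2.604 bits/symbol.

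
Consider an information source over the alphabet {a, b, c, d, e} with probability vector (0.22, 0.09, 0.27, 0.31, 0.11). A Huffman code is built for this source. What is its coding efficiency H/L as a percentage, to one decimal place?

Entropy H = −Σ p log₂ p ≈ 2.1773 bits.
Huffman merges: 9/100+11/100→1/5; 1/5+11/50→21/50; 27/100+31/100→29/50; 21/50+29/50→1. L = 11/5 ≈ 2.2000.
Efficiency = H/L = 2.1773/2.2000 = 99.0%.

99.0%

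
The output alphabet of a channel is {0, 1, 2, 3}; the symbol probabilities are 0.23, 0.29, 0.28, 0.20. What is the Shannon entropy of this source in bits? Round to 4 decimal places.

1.9842 bits

H = −Σ pᵢ log₂ pᵢ.
−0.23·log₂(0.23) = 0.4877
−0.29·log₂(0.29) = 0.5179
−0.28·log₂(0.28) = 0.5142
−0.20·log₂(0.20) = 0.4644
Sum ≈ 1.9842 → 1.9842 bits.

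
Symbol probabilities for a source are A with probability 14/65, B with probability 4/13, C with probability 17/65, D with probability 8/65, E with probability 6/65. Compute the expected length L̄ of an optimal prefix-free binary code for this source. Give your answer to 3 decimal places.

Repeatedly combine the two least-probable nodes; the expected code length is the sum of the merged weights.
merge 6/65 + 8/65 → 14/65
merge 14/65 + 14/65 → 28/65
merge 17/65 + 4/13 → 37/65
merge 28/65 + 37/65 → 1
L = 14/65 + 28/65 + 37/65 + 1 = 144/65 ≈ 2.215 bits/symbol.

2.215 bits/symbol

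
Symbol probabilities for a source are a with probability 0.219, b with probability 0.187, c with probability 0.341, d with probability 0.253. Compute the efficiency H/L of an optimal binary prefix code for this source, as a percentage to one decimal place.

Entropy H = −Σ p log₂ p ≈ 1.9631 bits.
Huffman merges: 187/1000+219/1000→203/500; 253/1000+341/1000→297/500; 203/500+297/500→1. L = 2 ≈ 2.0000.
Efficiency = H/L = 1.9631/2.0000 = 98.2%.

98.2%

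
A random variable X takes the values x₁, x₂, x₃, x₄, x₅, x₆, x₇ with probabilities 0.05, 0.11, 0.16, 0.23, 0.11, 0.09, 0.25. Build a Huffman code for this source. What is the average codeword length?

2.66 bits/symbol

Repeatedly combine the two least-probable nodes; the expected code length is the sum of the merged weights.
merge 1/20 + 9/100 → 7/50
merge 11/100 + 11/100 → 11/50
merge 7/50 + 4/25 → 3/10
merge 11/50 + 23/100 → 9/20
merge 1/4 + 3/10 → 11/20
merge 9/20 + 11/20 → 1
L = 7/50 + 11/50 + 3/10 + 9/20 + 11/20 + 1 = 133/50 = 2.66 bits/symbol.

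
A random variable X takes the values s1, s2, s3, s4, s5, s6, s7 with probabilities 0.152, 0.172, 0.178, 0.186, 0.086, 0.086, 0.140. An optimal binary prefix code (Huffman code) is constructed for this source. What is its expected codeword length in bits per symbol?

Repeatedly combine the two least-probable nodes; the expected code length is the sum of the merged weights.
merge 43/500 + 43/500 → 43/250
merge 7/50 + 19/125 → 73/250
merge 43/250 + 43/250 → 43/125
merge 89/500 + 93/500 → 91/250
merge 73/250 + 43/125 → 159/250
merge 91/250 + 159/250 → 1
L = 43/250 + 73/250 + 43/125 + 91/250 + 159/250 + 1 = 351/125 = 2.808 bits/symbol.

2.808 bits/symbol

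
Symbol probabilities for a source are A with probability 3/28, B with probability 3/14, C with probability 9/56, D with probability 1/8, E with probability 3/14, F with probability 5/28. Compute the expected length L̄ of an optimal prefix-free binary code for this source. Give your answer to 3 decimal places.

Repeatedly combine the two least-probable nodes; the expected code length is the sum of the merged weights.
merge 3/28 + 1/8 → 13/56
merge 9/56 + 5/28 → 19/56
merge 3/14 + 3/14 → 3/7
merge 13/56 + 19/56 → 4/7
merge 3/7 + 4/7 → 1
L = 13/56 + 19/56 + 3/7 + 4/7 + 1 = 18/7 ≈ 2.571 bits/symbol.

2.571 bits/symbol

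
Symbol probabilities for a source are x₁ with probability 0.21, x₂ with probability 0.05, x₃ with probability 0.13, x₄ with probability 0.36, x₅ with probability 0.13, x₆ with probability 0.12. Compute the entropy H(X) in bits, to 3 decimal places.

2.352 bits

H = −Σ pᵢ log₂ pᵢ.
−0.21·log₂(0.21) = 0.4728
−0.05·log₂(0.05) = 0.2161
−0.13·log₂(0.13) = 0.3826
−0.36·log₂(0.36) = 0.5306
−0.13·log₂(0.13) = 0.3826
−0.12·log₂(0.12) = 0.3671
Sum ≈ 2.3519 → 2.352 bits.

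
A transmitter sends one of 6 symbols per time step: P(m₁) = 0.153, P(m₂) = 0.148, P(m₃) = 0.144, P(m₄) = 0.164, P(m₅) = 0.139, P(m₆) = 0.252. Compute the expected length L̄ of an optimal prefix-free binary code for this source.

2.584 bits/symbol

Repeatedly combine the two least-probable nodes; the expected code length is the sum of the merged weights.
merge 139/1000 + 18/125 → 283/1000
merge 37/250 + 153/1000 → 301/1000
merge 41/250 + 63/250 → 52/125
merge 283/1000 + 301/1000 → 73/125
merge 52/125 + 73/125 → 1
L = 283/1000 + 301/1000 + 52/125 + 73/125 + 1 = 323/125 = 2.584 bits/symbol.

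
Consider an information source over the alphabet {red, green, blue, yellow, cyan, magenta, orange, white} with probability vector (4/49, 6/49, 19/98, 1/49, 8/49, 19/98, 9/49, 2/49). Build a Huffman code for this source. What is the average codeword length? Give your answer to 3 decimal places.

Repeatedly combine the two least-probable nodes; the expected code length is the sum of the merged weights.
merge 1/49 + 2/49 → 3/49
merge 3/49 + 4/49 → 1/7
merge 6/49 + 1/7 → 13/49
merge 8/49 + 9/49 → 17/49
merge 19/98 + 19/98 → 19/49
merge 13/49 + 17/49 → 30/49
merge 19/49 + 30/49 → 1
L = 3/49 + 1/7 + 13/49 + 17/49 + 19/49 + 30/49 + 1 = 138/49 ≈ 2.816 bits/symbol.

2.816 bits/symbol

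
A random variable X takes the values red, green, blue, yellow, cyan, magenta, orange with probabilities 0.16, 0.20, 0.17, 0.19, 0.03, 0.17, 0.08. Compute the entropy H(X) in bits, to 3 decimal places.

H = −Σ pᵢ log₂ pᵢ.
−0.16·log₂(0.16) = 0.4230
−0.20·log₂(0.20) = 0.4644
−0.17·log₂(0.17) = 0.4346
−0.19·log₂(0.19) = 0.4552
−0.03·log₂(0.03) = 0.1518
−0.17·log₂(0.17) = 0.4346
−0.08·log₂(0.08) = 0.2915
Sum ≈ 2.6551 → 2.655 bits.

2.655 bits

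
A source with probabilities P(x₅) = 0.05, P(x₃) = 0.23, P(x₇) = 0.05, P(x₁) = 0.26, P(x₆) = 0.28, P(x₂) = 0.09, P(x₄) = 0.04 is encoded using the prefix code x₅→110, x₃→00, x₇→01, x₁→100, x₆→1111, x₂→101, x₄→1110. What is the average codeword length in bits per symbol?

3.04 bits/symbol

L̄ = Σ pᵢ·ℓᵢ = 0.05·3 + 0.23·2 + 0.05·2 + 0.26·3 + 0.28·4 + 0.09·3 + 0.04·4 = 3.04 bits/symbol.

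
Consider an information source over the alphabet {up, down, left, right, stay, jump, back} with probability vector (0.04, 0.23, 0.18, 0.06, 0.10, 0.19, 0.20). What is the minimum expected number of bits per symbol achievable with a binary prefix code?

2.67 bits/symbol

Repeatedly combine the two least-probable nodes; the expected code length is the sum of the merged weights.
merge 1/25 + 3/50 → 1/10
merge 1/10 + 1/10 → 1/5
merge 9/50 + 19/100 → 37/100
merge 1/5 + 1/5 → 2/5
merge 23/100 + 37/100 → 3/5
merge 2/5 + 3/5 → 1
L = 1/10 + 1/5 + 37/100 + 2/5 + 3/5 + 1 = 267/100 = 2.67 bits/symbol.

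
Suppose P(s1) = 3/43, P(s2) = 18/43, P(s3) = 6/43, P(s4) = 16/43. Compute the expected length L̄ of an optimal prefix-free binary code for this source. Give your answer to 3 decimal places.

Repeatedly combine the two least-probable nodes; the expected code length is the sum of the merged weights.
merge 3/43 + 6/43 → 9/43
merge 9/43 + 16/43 → 25/43
merge 18/43 + 25/43 → 1
L = 9/43 + 25/43 + 1 = 77/43 ≈ 1.791 bits/symbol.

1.791 bits/symbol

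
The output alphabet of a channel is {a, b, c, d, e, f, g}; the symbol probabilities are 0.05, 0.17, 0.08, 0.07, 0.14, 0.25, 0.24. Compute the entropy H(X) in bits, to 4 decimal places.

2.6020 bits

H = −Σ pᵢ log₂ pᵢ.
−0.05·log₂(0.05) = 0.2161
−0.17·log₂(0.17) = 0.4346
−0.08·log₂(0.08) = 0.2915
−0.07·log₂(0.07) = 0.2686
−0.14·log₂(0.14) = 0.3971
−0.25·log₂(0.25) = 0.5000
−0.24·log₂(0.24) = 0.4941
Sum ≈ 2.6020 → 2.6020 bits.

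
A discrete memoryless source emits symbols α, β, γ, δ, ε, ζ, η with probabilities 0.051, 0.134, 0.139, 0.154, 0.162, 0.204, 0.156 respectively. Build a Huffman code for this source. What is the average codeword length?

Repeatedly combine the two least-probable nodes; the expected code length is the sum of the merged weights.
merge 51/1000 + 67/500 → 37/200
merge 139/1000 + 77/500 → 293/1000
merge 39/250 + 81/500 → 159/500
merge 37/200 + 51/250 → 389/1000
merge 293/1000 + 159/500 → 611/1000
merge 389/1000 + 611/1000 → 1
L = 37/200 + 293/1000 + 159/500 + 389/1000 + 611/1000 + 1 = 699/250 = 2.796 bits/symbol.

2.796 bits/symbol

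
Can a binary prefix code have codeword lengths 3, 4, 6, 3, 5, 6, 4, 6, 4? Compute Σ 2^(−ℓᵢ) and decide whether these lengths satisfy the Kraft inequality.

With common denominator 2^6 = 64: Σ 2^(−ℓᵢ) = 8/64 + 4/64 + 1/64 + 8/64 + 2/64 + 1/64 + 4/64 + 1/64 + 4/64 = 33/64 = 0.515625.
Kraft's inequality requires Σ ≤ 1; here Σ = 0.515625 ≤ 1, so such a prefix code exists.

0.515625; yes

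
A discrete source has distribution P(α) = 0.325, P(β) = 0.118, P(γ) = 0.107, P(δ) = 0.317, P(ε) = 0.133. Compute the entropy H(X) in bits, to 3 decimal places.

H = −Σ pᵢ log₂ pᵢ.
−0.325·log₂(0.325) = 0.5270
−0.118·log₂(0.118) = 0.3638
−0.107·log₂(0.107) = 0.3450
−0.317·log₂(0.317) = 0.5254
−0.133·log₂(0.133) = 0.3871
Sum ≈ 2.1483 → 2.148 bits.

2.148 bits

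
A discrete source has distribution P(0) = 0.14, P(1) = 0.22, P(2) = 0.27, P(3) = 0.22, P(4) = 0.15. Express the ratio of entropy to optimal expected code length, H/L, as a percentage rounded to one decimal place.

Entropy H = −Σ p log₂ p ≈ 2.2788 bits.
Huffman merges: 7/50+3/20→29/100; 11/50+11/50→11/25; 27/100+29/100→14/25; 11/25+14/25→1. L = 229/100 ≈ 2.2900.
Efficiency = H/L = 2.2788/2.2900 = 99.5%.

99.5%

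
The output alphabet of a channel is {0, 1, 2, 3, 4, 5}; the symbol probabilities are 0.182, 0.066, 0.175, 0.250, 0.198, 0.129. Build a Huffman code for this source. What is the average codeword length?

2.552 bits/symbol

Repeatedly combine the two least-probable nodes; the expected code length is the sum of the merged weights.
merge 33/500 + 129/1000 → 39/200
merge 7/40 + 91/500 → 357/1000
merge 39/200 + 99/500 → 393/1000
merge 1/4 + 357/1000 → 607/1000
merge 393/1000 + 607/1000 → 1
L = 39/200 + 357/1000 + 393/1000 + 607/1000 + 1 = 319/125 = 2.552 bits/symbol.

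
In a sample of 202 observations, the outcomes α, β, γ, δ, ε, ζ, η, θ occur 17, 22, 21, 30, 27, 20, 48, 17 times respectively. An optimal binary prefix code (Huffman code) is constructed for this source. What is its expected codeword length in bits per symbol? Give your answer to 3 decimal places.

2.931 bits/symbol

Probabilities are the counts divided by 202.
Repeatedly combine the two least-probable nodes; the expected code length is the sum of the merged weights.
merge 17/202 + 17/202 → 17/101
merge 10/101 + 21/202 → 41/202
merge 11/101 + 27/202 → 49/202
merge 15/101 + 17/101 → 32/101
merge 41/202 + 24/101 → 89/202
merge 49/202 + 32/101 → 113/202
merge 89/202 + 113/202 → 1
L = 17/101 + 41/202 + 49/202 + 32/101 + 89/202 + 113/202 + 1 = 296/101 ≈ 2.931 bits/symbol.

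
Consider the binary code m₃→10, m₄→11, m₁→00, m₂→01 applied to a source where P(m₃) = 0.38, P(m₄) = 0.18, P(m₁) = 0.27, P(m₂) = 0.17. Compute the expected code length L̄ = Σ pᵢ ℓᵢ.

2 bits/symbol

L̄ = Σ pᵢ·ℓᵢ = 0.38·2 + 0.18·2 + 0.27·2 + 0.17·2 = 2 bits/symbol.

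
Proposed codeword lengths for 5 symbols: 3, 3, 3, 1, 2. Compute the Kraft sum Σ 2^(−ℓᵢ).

With common denominator 2^3 = 8: Σ 2^(−ℓᵢ) = 1/8 + 1/8 + 1/8 + 4/8 + 2/8 = 9/8 = 1.125.

1.125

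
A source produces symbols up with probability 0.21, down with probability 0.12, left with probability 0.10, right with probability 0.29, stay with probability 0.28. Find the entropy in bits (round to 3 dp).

H = −Σ pᵢ log₂ pᵢ.
−0.21·log₂(0.21) = 0.4728
−0.12·log₂(0.12) = 0.3671
−0.10·log₂(0.10) = 0.3322
−0.29·log₂(0.29) = 0.5179
−0.28·log₂(0.28) = 0.5142
Sum ≈ 2.2042 → 2.204 bits.

2.204 bits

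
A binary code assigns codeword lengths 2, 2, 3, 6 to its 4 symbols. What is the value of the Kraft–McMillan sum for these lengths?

With common denominator 2^6 = 64: Σ 2^(−ℓᵢ) = 16/64 + 16/64 + 8/64 + 1/64 = 41/64 = 0.640625.

0.640625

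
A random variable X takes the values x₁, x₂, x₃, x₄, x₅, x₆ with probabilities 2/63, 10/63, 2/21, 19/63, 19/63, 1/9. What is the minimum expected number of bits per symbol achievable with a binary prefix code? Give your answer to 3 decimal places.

Repeatedly combine the two least-probable nodes; the expected code length is the sum of the merged weights.
merge 2/63 + 2/21 → 8/63
merge 1/9 + 8/63 → 5/21
merge 10/63 + 5/21 → 25/63
merge 19/63 + 19/63 → 38/63
merge 25/63 + 38/63 → 1
L = 8/63 + 5/21 + 25/63 + 38/63 + 1 = 149/63 ≈ 2.365 bits/symbol.

2.365 bits/symbol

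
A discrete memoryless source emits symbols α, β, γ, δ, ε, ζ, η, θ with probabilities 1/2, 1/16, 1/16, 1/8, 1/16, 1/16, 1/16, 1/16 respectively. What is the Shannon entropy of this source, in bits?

Each probability is a power of 1/2, so log₂(1/p) is an integer.
H = Σ p·log₂(1/p) = 1/2·1 + 1/16·4 + 1/16·4 + 1/8·3 + 1/16·4 + 1/16·4 + 1/16·4 + 1/16·4 = 2.375 bits.

2.375 bits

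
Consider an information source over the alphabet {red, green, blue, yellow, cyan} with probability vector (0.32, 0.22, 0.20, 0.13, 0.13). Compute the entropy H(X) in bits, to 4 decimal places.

H = −Σ pᵢ log₂ pᵢ.
−0.32·log₂(0.32) = 0.5260
−0.22·log₂(0.22) = 0.4806
−0.20·log₂(0.20) = 0.4644
−0.13·log₂(0.13) = 0.3826
−0.13·log₂(0.13) = 0.3826
Sum ≈ 2.2363 → 2.2363 bits.

2.2363 bits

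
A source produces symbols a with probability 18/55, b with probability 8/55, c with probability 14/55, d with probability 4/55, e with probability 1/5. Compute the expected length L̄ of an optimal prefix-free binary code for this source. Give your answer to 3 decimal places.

2.218 bits/symbol

Repeatedly combine the two least-probable nodes; the expected code length is the sum of the merged weights.
merge 4/55 + 8/55 → 12/55
merge 1/5 + 12/55 → 23/55
merge 14/55 + 18/55 → 32/55
merge 23/55 + 32/55 → 1
L = 12/55 + 23/55 + 32/55 + 1 = 122/55 ≈ 2.218 bits/symbol.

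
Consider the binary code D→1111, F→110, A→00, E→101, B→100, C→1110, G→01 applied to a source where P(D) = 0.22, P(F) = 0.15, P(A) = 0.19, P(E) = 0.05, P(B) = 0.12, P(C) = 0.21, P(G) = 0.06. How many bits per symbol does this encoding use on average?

L̄ = Σ pᵢ·ℓᵢ = 0.22·4 + 0.15·3 + 0.19·2 + 0.05·3 + 0.12·3 + 0.21·4 + 0.06·2 = 3.18 bits/symbol.

3.18 bits/symbol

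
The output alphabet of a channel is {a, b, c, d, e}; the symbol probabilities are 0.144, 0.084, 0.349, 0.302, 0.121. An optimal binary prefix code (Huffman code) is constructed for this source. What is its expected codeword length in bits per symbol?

2.205 bits/symbol

Repeatedly combine the two least-probable nodes; the expected code length is the sum of the merged weights.
merge 21/250 + 121/1000 → 41/200
merge 18/125 + 41/200 → 349/1000
merge 151/500 + 349/1000 → 651/1000
merge 349/1000 + 651/1000 → 1
L = 41/200 + 349/1000 + 651/1000 + 1 = 441/200 = 2.205 bits/symbol.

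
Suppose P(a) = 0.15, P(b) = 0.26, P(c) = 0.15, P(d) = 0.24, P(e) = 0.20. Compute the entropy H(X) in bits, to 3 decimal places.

H = −Σ pᵢ log₂ pᵢ.
−0.15·log₂(0.15) = 0.4105
−0.26·log₂(0.26) = 0.5053
−0.15·log₂(0.15) = 0.4105
−0.24·log₂(0.24) = 0.4941
−0.20·log₂(0.20) = 0.4644
Sum ≈ 2.2849 → 2.285 bits.

2.285 bits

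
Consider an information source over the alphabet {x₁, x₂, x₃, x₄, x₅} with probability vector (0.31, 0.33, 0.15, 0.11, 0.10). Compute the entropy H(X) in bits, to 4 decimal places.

2.1446 bits

H = −Σ pᵢ log₂ pᵢ.
−0.31·log₂(0.31) = 0.5238
−0.33·log₂(0.33) = 0.5278
−0.15·log₂(0.15) = 0.4105
−0.11·log₂(0.11) = 0.3503
−0.10·log₂(0.10) = 0.3322
Sum ≈ 2.1446 → 2.1446 bits.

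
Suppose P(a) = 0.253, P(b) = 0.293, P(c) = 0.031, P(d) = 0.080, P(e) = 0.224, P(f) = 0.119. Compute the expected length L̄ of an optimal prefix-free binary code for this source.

Repeatedly combine the two least-probable nodes; the expected code length is the sum of the merged weights.
merge 31/1000 + 2/25 → 111/1000
merge 111/1000 + 119/1000 → 23/100
merge 28/125 + 23/100 → 227/500
merge 253/1000 + 293/1000 → 273/500
merge 227/500 + 273/500 → 1
L = 111/1000 + 23/100 + 227/500 + 273/500 + 1 = 2341/1000 = 2.341 bits/symbol.

2.341 bits/symbol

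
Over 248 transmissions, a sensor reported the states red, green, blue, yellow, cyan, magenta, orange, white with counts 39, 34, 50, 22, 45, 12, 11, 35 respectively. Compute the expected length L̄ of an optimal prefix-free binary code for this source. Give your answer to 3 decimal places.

2.891 bits/symbol

Probabilities are the counts divided by 248.
Repeatedly combine the two least-probable nodes; the expected code length is the sum of the merged weights.
merge 11/248 + 3/62 → 23/248
merge 11/124 + 23/248 → 45/248
merge 17/124 + 35/248 → 69/248
merge 39/248 + 45/248 → 21/62
merge 45/248 + 25/124 → 95/248
merge 69/248 + 21/62 → 153/248
merge 95/248 + 153/248 → 1
L = 23/248 + 45/248 + 69/248 + 21/62 + 95/248 + 153/248 + 1 = 717/248 ≈ 2.891 bits/symbol.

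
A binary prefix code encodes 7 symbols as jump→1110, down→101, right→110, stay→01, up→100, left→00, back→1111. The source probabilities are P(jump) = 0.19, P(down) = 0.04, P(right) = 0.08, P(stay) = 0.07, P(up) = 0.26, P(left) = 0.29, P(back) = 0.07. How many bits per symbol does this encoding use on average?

2.9 bits/symbol

L̄ = Σ pᵢ·ℓᵢ = 0.19·4 + 0.04·3 + 0.08·3 + 0.07·2 + 0.26·3 + 0.29·2 + 0.07·4 = 2.9 bits/symbol.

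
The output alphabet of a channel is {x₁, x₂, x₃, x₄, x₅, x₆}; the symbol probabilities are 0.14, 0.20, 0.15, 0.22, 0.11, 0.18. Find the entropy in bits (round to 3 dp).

H = −Σ pᵢ log₂ pᵢ.
−0.14·log₂(0.14) = 0.3971
−0.20·log₂(0.20) = 0.4644
−0.15·log₂(0.15) = 0.4105
−0.22·log₂(0.22) = 0.4806
−0.11·log₂(0.11) = 0.3503
−0.18·log₂(0.18) = 0.4453
Sum ≈ 2.5482 → 2.548 bits.

2.548 bits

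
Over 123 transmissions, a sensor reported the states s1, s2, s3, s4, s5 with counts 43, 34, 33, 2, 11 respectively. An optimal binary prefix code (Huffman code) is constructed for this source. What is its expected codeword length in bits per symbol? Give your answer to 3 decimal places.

Probabilities are the counts divided by 123.
Repeatedly combine the two least-probable nodes; the expected code length is the sum of the merged weights.
merge 2/123 + 11/123 → 13/123
merge 13/123 + 11/41 → 46/123
merge 34/123 + 43/123 → 77/123
merge 46/123 + 77/123 → 1
L = 13/123 + 46/123 + 77/123 + 1 = 259/123 ≈ 2.106 bits/symbol.

2.106 bits/symbol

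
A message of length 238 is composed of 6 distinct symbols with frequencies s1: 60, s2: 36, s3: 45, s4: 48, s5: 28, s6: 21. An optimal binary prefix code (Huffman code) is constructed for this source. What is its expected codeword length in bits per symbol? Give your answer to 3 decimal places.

2.546 bits/symbol

Probabilities are the counts divided by 238.
Repeatedly combine the two least-probable nodes; the expected code length is the sum of the merged weights.
merge 3/34 + 2/17 → 7/34
merge 18/119 + 45/238 → 81/238
merge 24/119 + 7/34 → 97/238
merge 30/119 + 81/238 → 141/238
merge 97/238 + 141/238 → 1
L = 7/34 + 81/238 + 97/238 + 141/238 + 1 = 303/119 ≈ 2.546 bits/symbol.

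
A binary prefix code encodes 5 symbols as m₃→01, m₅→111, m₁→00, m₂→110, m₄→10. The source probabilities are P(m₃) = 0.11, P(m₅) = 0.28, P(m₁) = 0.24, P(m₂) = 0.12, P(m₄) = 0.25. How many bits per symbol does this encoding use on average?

L̄ = Σ pᵢ·ℓᵢ = 0.11·2 + 0.28·3 + 0.24·2 + 0.12·3 + 0.25·2 = 2.4 bits/symbol.

2.4 bits/symbol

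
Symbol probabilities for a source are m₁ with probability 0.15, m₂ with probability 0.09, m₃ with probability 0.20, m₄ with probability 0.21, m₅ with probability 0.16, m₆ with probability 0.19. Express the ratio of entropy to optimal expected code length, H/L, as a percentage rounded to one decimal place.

98.0%

Entropy H = −Σ p log₂ p ≈ 2.5387 bits.
Huffman merges: 9/100+3/20→6/25; 4/25+19/100→7/20; 1/5+21/100→41/100; 6/25+7/20→59/100; 41/100+59/100→1. L = 259/100 ≈ 2.5900.
Efficiency = H/L = 2.5387/2.5900 = 98.0%.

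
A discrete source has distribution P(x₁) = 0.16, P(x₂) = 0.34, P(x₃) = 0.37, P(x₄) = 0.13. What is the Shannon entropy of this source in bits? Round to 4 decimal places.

1.8656 bits

H = −Σ pᵢ log₂ pᵢ.
−0.16·log₂(0.16) = 0.4230
−0.34·log₂(0.34) = 0.5292
−0.37·log₂(0.37) = 0.5307
−0.13·log₂(0.13) = 0.3826
Sum ≈ 1.8656 → 1.8656 bits.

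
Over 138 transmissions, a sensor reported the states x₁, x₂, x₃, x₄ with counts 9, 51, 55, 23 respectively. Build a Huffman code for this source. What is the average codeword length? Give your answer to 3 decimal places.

Probabilities are the counts divided by 138.
Repeatedly combine the two least-probable nodes; the expected code length is the sum of the merged weights.
merge 3/46 + 1/6 → 16/69
merge 16/69 + 17/46 → 83/138
merge 55/138 + 83/138 → 1
L = 16/69 + 83/138 + 1 = 11/6 ≈ 1.833 bits/symbol.

1.833 bits/symbol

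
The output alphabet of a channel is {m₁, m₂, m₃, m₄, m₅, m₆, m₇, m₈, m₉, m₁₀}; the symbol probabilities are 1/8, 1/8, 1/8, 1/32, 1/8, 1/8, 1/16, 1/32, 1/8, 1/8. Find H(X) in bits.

Each probability is a power of 1/2, so log₂(1/p) is an integer.
H = Σ p·log₂(1/p) = 1/8·3 + 1/8·3 + 1/8·3 + 1/32·5 + 1/8·3 + 1/8·3 + 1/16·4 + 1/32·5 + 1/8·3 + 1/8·3 = 3.1875 bits.

3.1875 bits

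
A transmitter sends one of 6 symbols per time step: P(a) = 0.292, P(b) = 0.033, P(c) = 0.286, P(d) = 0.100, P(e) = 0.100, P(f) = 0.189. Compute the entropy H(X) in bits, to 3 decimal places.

2.316 bits

H = −Σ pᵢ log₂ pᵢ.
−0.292·log₂(0.292) = 0.5186
−0.033·log₂(0.033) = 0.1624
−0.286·log₂(0.286) = 0.5165
−0.100·log₂(0.100) = 0.3322
−0.100·log₂(0.100) = 0.3322
−0.189·log₂(0.189) = 0.4543
Sum ≈ 2.3161 → 2.316 bits.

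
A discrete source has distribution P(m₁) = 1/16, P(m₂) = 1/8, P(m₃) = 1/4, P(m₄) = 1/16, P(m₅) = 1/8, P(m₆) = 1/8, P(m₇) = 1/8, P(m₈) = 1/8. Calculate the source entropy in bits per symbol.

Each probability is a power of 1/2, so log₂(1/p) is an integer.
H = Σ p·log₂(1/p) = 1/16·4 + 1/8·3 + 1/4·2 + 1/16·4 + 1/8·3 + 1/8·3 + 1/8·3 + 1/8·3 = 2.875 bits.

2.875 bits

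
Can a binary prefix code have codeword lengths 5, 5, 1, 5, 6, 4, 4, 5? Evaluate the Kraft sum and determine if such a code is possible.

0.765625; yes

With common denominator 2^6 = 64: Σ 2^(−ℓᵢ) = 2/64 + 2/64 + 32/64 + 2/64 + 1/64 + 4/64 + 4/64 + 2/64 = 49/64 = 0.765625.
Kraft's inequality requires Σ ≤ 1; here Σ = 0.765625 ≤ 1, so such a prefix code exists.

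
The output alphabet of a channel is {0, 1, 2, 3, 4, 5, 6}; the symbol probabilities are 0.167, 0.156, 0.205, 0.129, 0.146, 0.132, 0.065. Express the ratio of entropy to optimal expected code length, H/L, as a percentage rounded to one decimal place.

Entropy H = −Σ p log₂ p ≈ 2.7464 bits.
Huffman merges: 13/200+129/1000→97/500; 33/250+73/500→139/500; 39/250+167/1000→323/1000; 97/500+41/200→399/1000; 139/500+323/1000→601/1000; 399/1000+601/1000→1. L = 559/200 ≈ 2.7950.
Efficiency = H/L = 2.7464/2.7950 = 98.3%.

98.3%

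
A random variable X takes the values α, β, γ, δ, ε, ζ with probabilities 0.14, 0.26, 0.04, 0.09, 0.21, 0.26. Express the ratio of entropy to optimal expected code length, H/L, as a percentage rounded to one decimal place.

Entropy H = −Σ p log₂ p ≈ 2.3789 bits.
Huffman merges: 1/25+9/100→13/100; 13/100+7/50→27/100; 21/100+13/50→47/100; 13/50+27/100→53/100; 47/100+53/100→1. L = 12/5 ≈ 2.4000.
Efficiency = H/L = 2.3789/2.4000 = 99.1%.

99.1%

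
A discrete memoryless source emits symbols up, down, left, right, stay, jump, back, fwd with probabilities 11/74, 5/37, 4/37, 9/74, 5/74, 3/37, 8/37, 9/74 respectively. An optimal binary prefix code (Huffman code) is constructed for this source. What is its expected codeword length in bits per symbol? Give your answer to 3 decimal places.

Repeatedly combine the two least-probable nodes; the expected code length is the sum of the merged weights.
merge 5/74 + 3/37 → 11/74
merge 4/37 + 9/74 → 17/74
merge 9/74 + 5/37 → 19/74
merge 11/74 + 11/74 → 11/37
merge 8/37 + 17/74 → 33/74
merge 19/74 + 11/37 → 41/74
merge 33/74 + 41/74 → 1
L = 11/74 + 17/74 + 19/74 + 11/37 + 33/74 + 41/74 + 1 = 217/74 ≈ 2.932 bits/symbol.

2.932 bits/symbol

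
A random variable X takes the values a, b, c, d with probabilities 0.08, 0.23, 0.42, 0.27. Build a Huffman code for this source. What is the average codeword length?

Repeatedly combine the two least-probable nodes; the expected code length is the sum of the merged weights.
merge 2/25 + 23/100 → 31/100
merge 27/100 + 31/100 → 29/50
merge 21/50 + 29/50 → 1
L = 31/100 + 29/50 + 1 = 189/100 = 1.89 bits/symbol.

1.89 bits/symbol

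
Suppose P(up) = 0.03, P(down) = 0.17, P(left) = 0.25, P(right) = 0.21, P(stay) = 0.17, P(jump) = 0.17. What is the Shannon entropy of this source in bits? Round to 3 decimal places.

H = −Σ pᵢ log₂ pᵢ.
−0.03·log₂(0.03) = 0.1518
−0.17·log₂(0.17) = 0.4346
−0.25·log₂(0.25) = 0.5000
−0.21·log₂(0.21) = 0.4728
−0.17·log₂(0.17) = 0.4346
−0.17·log₂(0.17) = 0.4346
Sum ≈ 2.4284 → 2.428 bits.

2.428 bits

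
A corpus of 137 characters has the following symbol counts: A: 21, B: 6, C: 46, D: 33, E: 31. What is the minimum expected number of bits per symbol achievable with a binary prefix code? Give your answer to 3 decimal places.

2.197 bits/symbol

Probabilities are the counts divided by 137.
Repeatedly combine the two least-probable nodes; the expected code length is the sum of the merged weights.
merge 6/137 + 21/137 → 27/137
merge 27/137 + 31/137 → 58/137
merge 33/137 + 46/137 → 79/137
merge 58/137 + 79/137 → 1
L = 27/137 + 58/137 + 79/137 + 1 = 301/137 ≈ 2.197 bits/symbol.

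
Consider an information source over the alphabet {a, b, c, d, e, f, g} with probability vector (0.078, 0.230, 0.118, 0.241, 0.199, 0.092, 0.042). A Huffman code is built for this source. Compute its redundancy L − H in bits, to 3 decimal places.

Entropy H = −Σ p log₂ p ≈ 2.6056 bits.
Huffman merges: 21/500+39/500→3/25; 23/250+59/500→21/100; 3/25+199/1000→319/1000; 21/100+23/100→11/25; 241/1000+319/1000→14/25; 11/25+14/25→1. L = 2649/1000 ≈ 2.6490.
L − H = 2.6490 − 2.6056 = 0.043 bits.

0.043 bits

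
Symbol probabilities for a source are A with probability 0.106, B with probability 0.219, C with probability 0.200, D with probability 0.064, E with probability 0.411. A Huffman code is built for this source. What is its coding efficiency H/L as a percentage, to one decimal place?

97.2%

Entropy H = −Σ p log₂ p ≈ 2.0685 bits.
Huffman merges: 8/125+53/500→17/100; 17/100+1/5→37/100; 219/1000+37/100→589/1000; 411/1000+589/1000→1. L = 2129/1000 ≈ 2.1290.
Efficiency = H/L = 2.0685/2.1290 = 97.2%.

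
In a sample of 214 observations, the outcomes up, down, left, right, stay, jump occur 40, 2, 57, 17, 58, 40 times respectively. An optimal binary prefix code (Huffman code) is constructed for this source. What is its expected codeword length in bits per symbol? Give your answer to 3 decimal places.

2.364 bits/symbol

Probabilities are the counts divided by 214.
Repeatedly combine the two least-probable nodes; the expected code length is the sum of the merged weights.
merge 1/107 + 17/214 → 19/214
merge 19/214 + 20/107 → 59/214
merge 20/107 + 57/214 → 97/214
merge 29/107 + 59/214 → 117/214
merge 97/214 + 117/214 → 1
L = 19/214 + 59/214 + 97/214 + 117/214 + 1 = 253/107 ≈ 2.364 bits/symbol.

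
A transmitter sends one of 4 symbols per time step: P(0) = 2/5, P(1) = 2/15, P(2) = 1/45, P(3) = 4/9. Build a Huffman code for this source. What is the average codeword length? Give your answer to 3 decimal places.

1.711 bits/symbol

Repeatedly combine the two least-probable nodes; the expected code length is the sum of the merged weights.
merge 1/45 + 2/15 → 7/45
merge 7/45 + 2/5 → 5/9
merge 4/9 + 5/9 → 1
L = 7/45 + 5/9 + 1 = 77/45 ≈ 1.711 bits/symbol.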